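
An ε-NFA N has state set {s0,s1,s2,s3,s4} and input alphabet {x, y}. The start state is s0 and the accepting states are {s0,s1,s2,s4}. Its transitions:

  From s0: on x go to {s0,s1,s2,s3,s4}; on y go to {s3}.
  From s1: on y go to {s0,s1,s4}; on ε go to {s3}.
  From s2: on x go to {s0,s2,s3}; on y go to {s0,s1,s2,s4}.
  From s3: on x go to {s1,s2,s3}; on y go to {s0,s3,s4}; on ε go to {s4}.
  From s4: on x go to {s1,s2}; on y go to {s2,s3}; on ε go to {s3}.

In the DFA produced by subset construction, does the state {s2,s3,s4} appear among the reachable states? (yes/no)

Start state of the DFA: {s0} (ε-closure of the NFA start).
{s0} --x--> {s0,s1,s2,s3,s4}  [new]
{s0} --y--> {s3,s4}  [new]
{s0,s1,s2,s3,s4} --x--> {s0,s1,s2,s3,s4}  [seen]
{s0,s1,s2,s3,s4} --y--> {s0,s1,s2,s3,s4}  [seen]
{s3,s4} --x--> {s1,s2,s3,s4}  [new]
{s3,s4} --y--> {s0,s2,s3,s4}  [new]
{s1,s2,s3,s4} --x--> {s0,s1,s2,s3,s4}  [seen]
{s1,s2,s3,s4} --y--> {s0,s1,s2,s3,s4}  [seen]
{s0,s2,s3,s4} --x--> {s0,s1,s2,s3,s4}  [seen]
{s0,s2,s3,s4} --y--> {s0,s1,s2,s3,s4}  [seen]
Reachable DFA states: {s0}, {s0,s1,s2,s3,s4}, {s3,s4}, {s1,s2,s3,s4}, {s0,s2,s3,s4}.
{s2,s3,s4} is not among them.

no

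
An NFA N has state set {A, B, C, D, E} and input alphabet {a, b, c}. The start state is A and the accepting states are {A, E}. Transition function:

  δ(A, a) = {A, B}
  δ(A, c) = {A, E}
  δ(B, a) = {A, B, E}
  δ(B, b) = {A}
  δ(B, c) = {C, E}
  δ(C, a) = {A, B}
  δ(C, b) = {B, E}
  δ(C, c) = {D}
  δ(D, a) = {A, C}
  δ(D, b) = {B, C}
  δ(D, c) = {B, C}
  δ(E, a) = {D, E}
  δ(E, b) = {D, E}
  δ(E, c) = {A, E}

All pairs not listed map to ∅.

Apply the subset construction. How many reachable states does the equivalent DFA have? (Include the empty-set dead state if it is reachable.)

14

Start state of the DFA: {A}.
{A} --a--> {A, B}  [new]
{A} --b--> ∅  [new]
{A} --c--> {A, E}  [new]
{A, B} --a--> {A, B, E}  [new]
{A, B} --b--> {A}  [seen]
{A, B} --c--> {A, C, E}  [new]
∅ --a--> ∅  [seen]
∅ --b--> ∅  [seen]
∅ --c--> ∅  [seen]
{A, E} --a--> {A, B, D, E}  [new]
{A, E} --b--> {D, E}  [new]
{A, E} --c--> {A, E}  [seen]
{A, B, E} --a--> {A, B, D, E}  [seen]
{A, B, E} --b--> {A, D, E}  [new]
{A, B, E} --c--> {A, C, E}  [seen]
{A, C, E} --a--> {A, B, D, E}  [seen]
{A, C, E} --b--> {B, D, E}  [new]
{A, C, E} --c--> {A, D, E}  [seen]
{A, B, D, E} --a--> {A, B, C, D, E}  [new]
{A, B, D, E} --b--> {A, B, C, D, E}  [seen]
{A, B, D, E} --c--> {A, B, C, E}  [new]
{D, E} --a--> {A, C, D, E}  [new]
{D, E} --b--> {B, C, D, E}  [new]
{D, E} --c--> {A, B, C, E}  [seen]
{A, D, E} --a--> {A, B, C, D, E}  [seen]
{A, D, E} --b--> {B, C, D, E}  [seen]
{A, D, E} --c--> {A, B, C, E}  [seen]
{B, D, E} --a--> {A, B, C, D, E}  [seen]
{B, D, E} --b--> {A, B, C, D, E}  [seen]
{B, D, E} --c--> {A, B, C, E}  [seen]
{A, B, C, D, E} --a--> {A, B, C, D, E}  [seen]
{A, B, C, D, E} --b--> {A, B, C, D, E}  [seen]
{A, B, C, D, E} --c--> {A, B, C, D, E}  [seen]
{A, B, C, E} --a--> {A, B, D, E}  [seen]
{A, B, C, E} --b--> {A, B, D, E}  [seen]
{A, B, C, E} --c--> {A, C, D, E}  [seen]
{A, C, D, E} --a--> {A, B, C, D, E}  [seen]
{A, C, D, E} --b--> {B, C, D, E}  [seen]
{A, C, D, E} --c--> {A, B, C, D, E}  [seen]
{B, C, D, E} --a--> {A, B, C, D, E}  [seen]
{B, C, D, E} --b--> {A, B, C, D, E}  [seen]
{B, C, D, E} --c--> {A, B, C, D, E}  [seen]
Reachable DFA states: {A}, {A, B}, ∅, {A, E}, {A, B, E}, {A, C, E}, {A, B, D, E}, {D, E}, {A, D, E}, {B, D, E}, {A, B, C, D, E}, {A, B, C, E}, {A, C, D, E}, {B, C, D, E}.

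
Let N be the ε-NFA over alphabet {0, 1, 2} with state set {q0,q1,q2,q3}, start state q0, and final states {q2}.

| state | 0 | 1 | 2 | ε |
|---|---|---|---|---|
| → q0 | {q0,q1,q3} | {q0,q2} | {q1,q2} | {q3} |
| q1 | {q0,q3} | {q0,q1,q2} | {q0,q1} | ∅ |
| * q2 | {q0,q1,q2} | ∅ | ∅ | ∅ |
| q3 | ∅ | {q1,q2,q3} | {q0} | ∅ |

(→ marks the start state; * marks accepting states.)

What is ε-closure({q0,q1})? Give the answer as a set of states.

{q0,q1,q3}

Begin with {q0,q1}.
q0 →ε {q3}; add q3.
ε-closure = {q0,q1,q3}.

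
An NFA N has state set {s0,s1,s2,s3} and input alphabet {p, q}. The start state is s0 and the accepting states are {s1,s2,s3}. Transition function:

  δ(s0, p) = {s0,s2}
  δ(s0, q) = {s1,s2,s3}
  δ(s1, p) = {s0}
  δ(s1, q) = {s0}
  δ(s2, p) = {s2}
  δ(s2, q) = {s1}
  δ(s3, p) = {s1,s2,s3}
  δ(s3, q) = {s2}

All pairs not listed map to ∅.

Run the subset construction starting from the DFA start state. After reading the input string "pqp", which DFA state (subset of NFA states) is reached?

Start: {s0}.
δ(s0,p) = {s0,s2}.
Union: {s0,s2}.
After p: {s0,s2}.
δ(s0,q) = {s1,s2,s3}; δ(s2,q) = {s1}.
Union: {s1,s2,s3}.
After q: {s1,s2,s3}.
δ(s1,p) = {s0}; δ(s2,p) = {s2}; δ(s3,p) = {s1,s2,s3}.
Union: {s0,s1,s2,s3}.
After p: {s0,s1,s2,s3}.

{s0,s1,s2,s3}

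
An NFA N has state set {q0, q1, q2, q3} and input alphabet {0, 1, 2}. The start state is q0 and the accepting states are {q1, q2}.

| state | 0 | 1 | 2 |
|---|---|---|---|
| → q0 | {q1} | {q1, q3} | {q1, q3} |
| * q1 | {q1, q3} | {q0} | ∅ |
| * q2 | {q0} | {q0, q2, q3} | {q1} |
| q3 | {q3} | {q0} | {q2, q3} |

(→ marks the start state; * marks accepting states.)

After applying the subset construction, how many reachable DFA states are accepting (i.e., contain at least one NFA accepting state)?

Start state of the DFA: {q0}.
{q0} --0--> {q1}  [new]
{q0} --1--> {q1, q3}  [new]
{q0} --2--> {q1, q3}  [seen]
{q1} --0--> {q1, q3}  [seen]
{q1} --1--> {q0}  [seen]
{q1} --2--> ∅  [new]
{q1, q3} --0--> {q1, q3}  [seen]
{q1, q3} --1--> {q0}  [seen]
{q1, q3} --2--> {q2, q3}  [new]
∅ --0--> ∅  [seen]
∅ --1--> ∅  [seen]
∅ --2--> ∅  [seen]
{q2, q3} --0--> {q0, q3}  [new]
{q2, q3} --1--> {q0, q2, q3}  [new]
{q2, q3} --2--> {q1, q2, q3}  [new]
{q0, q3} --0--> {q1, q3}  [seen]
{q0, q3} --1--> {q0, q1, q3}  [new]
{q0, q3} --2--> {q1, q2, q3}  [seen]
{q0, q2, q3} --0--> {q0, q1, q3}  [seen]
{q0, q2, q3} --1--> {q0, q1, q2, q3}  [new]
{q0, q2, q3} --2--> {q1, q2, q3}  [seen]
{q1, q2, q3} --0--> {q0, q1, q3}  [seen]
{q1, q2, q3} --1--> {q0, q2, q3}  [seen]
{q1, q2, q3} --2--> {q1, q2, q3}  [seen]
{q0, q1, q3} --0--> {q1, q3}  [seen]
{q0, q1, q3} --1--> {q0, q1, q3}  [seen]
{q0, q1, q3} --2--> {q1, q2, q3}  [seen]
{q0, q1, q2, q3} --0--> {q0, q1, q3}  [seen]
{q0, q1, q2, q3} --1--> {q0, q1, q2, q3}  [seen]
{q0, q1, q2, q3} --2--> {q1, q2, q3}  [seen]
Reachable DFA states: {q0}, {q1}, {q1, q3}, ∅, {q2, q3}, {q0, q3}, {q0, q2, q3}, {q1, q2, q3}, {q0, q1, q3}, {q0, q1, q2, q3}.
Accepting DFA states (contain an NFA accepting state): {q1}, {q1, q3}, {q2, q3}, {q0, q2, q3}, {q1, q2, q3}, {q0, q1, q3}, {q0, q1, q2, q3}.

7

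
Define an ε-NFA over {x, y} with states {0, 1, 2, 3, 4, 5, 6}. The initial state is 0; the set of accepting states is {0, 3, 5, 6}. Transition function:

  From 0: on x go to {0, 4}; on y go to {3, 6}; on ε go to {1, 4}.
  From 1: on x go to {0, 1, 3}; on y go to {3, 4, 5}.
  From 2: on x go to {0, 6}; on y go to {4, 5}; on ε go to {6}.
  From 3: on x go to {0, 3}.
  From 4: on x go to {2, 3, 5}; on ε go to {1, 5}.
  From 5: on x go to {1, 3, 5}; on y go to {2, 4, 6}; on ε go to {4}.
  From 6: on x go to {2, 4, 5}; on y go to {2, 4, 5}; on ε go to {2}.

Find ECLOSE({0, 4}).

Begin with {0, 4}.
0 →ε {1, 4}; add 1.
4 →ε {1, 5}; add 5.
ε-closure = {0, 1, 4, 5}.

{0, 1, 4, 5}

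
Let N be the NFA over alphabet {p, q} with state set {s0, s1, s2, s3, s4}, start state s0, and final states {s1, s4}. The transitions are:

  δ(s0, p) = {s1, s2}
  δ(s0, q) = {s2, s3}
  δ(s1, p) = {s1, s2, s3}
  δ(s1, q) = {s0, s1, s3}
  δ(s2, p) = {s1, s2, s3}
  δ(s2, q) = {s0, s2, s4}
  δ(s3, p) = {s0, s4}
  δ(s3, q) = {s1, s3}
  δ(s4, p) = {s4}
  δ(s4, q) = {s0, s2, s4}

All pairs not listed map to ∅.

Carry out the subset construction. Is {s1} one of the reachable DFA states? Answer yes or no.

Start state of the DFA: {s0}.
{s0} --p--> {s1, s2}  [new]
{s0} --q--> {s2, s3}  [new]
{s1, s2} --p--> {s1, s2, s3}  [new]
{s1, s2} --q--> {s0, s1, s2, s3, s4}  [new]
{s2, s3} --p--> {s0, s1, s2, s3, s4}  [seen]
{s2, s3} --q--> {s0, s1, s2, s3, s4}  [seen]
{s1, s2, s3} --p--> {s0, s1, s2, s3, s4}  [seen]
{s1, s2, s3} --q--> {s0, s1, s2, s3, s4}  [seen]
{s0, s1, s2, s3, s4} --p--> {s0, s1, s2, s3, s4}  [seen]
{s0, s1, s2, s3, s4} --q--> {s0, s1, s2, s3, s4}  [seen]
Reachable DFA states: {s0}, {s1, s2}, {s2, s3}, {s1, s2, s3}, {s0, s1, s2, s3, s4}.
{s1} is not among them.

no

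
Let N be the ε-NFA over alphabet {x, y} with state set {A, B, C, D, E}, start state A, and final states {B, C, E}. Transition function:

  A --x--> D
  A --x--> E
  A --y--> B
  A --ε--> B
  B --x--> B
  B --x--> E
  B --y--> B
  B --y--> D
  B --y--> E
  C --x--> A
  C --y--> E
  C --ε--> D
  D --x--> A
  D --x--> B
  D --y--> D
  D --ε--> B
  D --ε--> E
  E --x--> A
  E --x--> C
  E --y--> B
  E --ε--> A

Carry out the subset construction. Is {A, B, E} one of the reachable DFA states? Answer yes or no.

Start state of the DFA: {A, B} (ε-closure of the NFA start).
{A, B} --x--> {A, B, D, E}  [new]
{A, B} --y--> {A, B, D, E}  [seen]
{A, B, D, E} --x--> {A, B, C, D, E}  [new]
{A, B, D, E} --y--> {A, B, D, E}  [seen]
{A, B, C, D, E} --x--> {A, B, C, D, E}  [seen]
{A, B, C, D, E} --y--> {A, B, D, E}  [seen]
Reachable DFA states: {A, B}, {A, B, D, E}, {A, B, C, D, E}.
{A, B, E} is not among them.

no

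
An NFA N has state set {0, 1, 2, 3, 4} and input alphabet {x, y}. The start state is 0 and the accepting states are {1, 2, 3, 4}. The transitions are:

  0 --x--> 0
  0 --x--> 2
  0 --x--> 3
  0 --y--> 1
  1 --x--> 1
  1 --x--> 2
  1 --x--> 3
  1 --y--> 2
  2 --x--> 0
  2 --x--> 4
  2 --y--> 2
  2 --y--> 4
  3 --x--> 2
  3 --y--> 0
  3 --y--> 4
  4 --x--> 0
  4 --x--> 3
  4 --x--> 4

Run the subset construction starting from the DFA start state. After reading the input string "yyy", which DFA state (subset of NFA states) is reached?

{2, 4}

Start: {0}.
δ(0,y) = {1}.
Union: {1}.
After y: {1}.
δ(1,y) = {2}.
Union: {2}.
After y: {2}.
δ(2,y) = {2, 4}.
Union: {2, 4}.
After y: {2, 4}.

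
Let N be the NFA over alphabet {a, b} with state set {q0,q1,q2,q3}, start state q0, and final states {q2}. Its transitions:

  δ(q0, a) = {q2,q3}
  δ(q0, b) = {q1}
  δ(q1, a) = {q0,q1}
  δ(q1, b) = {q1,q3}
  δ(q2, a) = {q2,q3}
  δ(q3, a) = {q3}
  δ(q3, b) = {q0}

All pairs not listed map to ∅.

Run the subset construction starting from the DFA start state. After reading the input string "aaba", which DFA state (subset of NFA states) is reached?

Start: {q0}.
δ(q0,a) = {q2,q3}.
Union: {q2,q3}.
After a: {q2,q3}.
δ(q2,a) = {q2,q3}; δ(q3,a) = {q3}.
Union: {q2,q3}.
After a: {q2,q3}.
δ(q2,b) = ∅; δ(q3,b) = {q0}.
Union: {q0}.
After b: {q0}.
δ(q0,a) = {q2,q3}.
Union: {q2,q3}.
After a: {q2,q3}.

{q2,q3}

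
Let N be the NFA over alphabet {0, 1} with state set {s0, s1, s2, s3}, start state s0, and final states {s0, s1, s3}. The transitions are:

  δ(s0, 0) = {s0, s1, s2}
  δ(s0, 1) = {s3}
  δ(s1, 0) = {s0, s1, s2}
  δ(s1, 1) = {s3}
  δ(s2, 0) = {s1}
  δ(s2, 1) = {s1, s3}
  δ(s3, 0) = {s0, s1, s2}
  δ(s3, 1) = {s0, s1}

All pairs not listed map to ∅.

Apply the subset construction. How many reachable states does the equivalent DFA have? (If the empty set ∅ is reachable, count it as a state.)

6

Start state of the DFA: {s0}.
{s0} --0--> {s0, s1, s2}  [new]
{s0} --1--> {s3}  [new]
{s0, s1, s2} --0--> {s0, s1, s2}  [seen]
{s0, s1, s2} --1--> {s1, s3}  [new]
{s3} --0--> {s0, s1, s2}  [seen]
{s3} --1--> {s0, s1}  [new]
{s1, s3} --0--> {s0, s1, s2}  [seen]
{s1, s3} --1--> {s0, s1, s3}  [new]
{s0, s1} --0--> {s0, s1, s2}  [seen]
{s0, s1} --1--> {s3}  [seen]
{s0, s1, s3} --0--> {s0, s1, s2}  [seen]
{s0, s1, s3} --1--> {s0, s1, s3}  [seen]
Reachable DFA states: {s0}, {s0, s1, s2}, {s3}, {s1, s3}, {s0, s1}, {s0, s1, s3}.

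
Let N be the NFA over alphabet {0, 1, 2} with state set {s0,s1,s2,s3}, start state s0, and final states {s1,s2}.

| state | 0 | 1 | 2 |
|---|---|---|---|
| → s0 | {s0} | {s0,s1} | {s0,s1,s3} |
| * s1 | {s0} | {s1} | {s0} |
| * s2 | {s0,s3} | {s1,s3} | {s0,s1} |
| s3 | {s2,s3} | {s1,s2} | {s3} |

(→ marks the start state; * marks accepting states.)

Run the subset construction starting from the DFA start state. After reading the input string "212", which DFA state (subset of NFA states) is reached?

{s0,s1,s3}

Start: {s0}.
δ(s0,2) = {s0,s1,s3}.
Union: {s0,s1,s3}.
After 2: {s0,s1,s3}.
δ(s0,1) = {s0,s1}; δ(s1,1) = {s1}; δ(s3,1) = {s1,s2}.
Union: {s0,s1,s2}.
After 1: {s0,s1,s2}.
δ(s0,2) = {s0,s1,s3}; δ(s1,2) = {s0}; δ(s2,2) = {s0,s1}.
Union: {s0,s1,s3}.
After 2: {s0,s1,s3}.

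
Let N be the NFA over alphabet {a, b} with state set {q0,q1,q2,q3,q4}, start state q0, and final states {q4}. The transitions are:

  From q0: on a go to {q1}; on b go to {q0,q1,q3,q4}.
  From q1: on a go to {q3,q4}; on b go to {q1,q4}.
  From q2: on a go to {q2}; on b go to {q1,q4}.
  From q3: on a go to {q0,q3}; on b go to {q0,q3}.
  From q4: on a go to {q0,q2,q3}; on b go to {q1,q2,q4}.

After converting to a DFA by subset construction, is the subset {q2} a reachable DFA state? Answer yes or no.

Start state of the DFA: {q0}.
{q0} --a--> {q1}  [new]
{q0} --b--> {q0,q1,q3,q4}  [new]
{q1} --a--> {q3,q4}  [new]
{q1} --b--> {q1,q4}  [new]
{q0,q1,q3,q4} --a--> {q0,q1,q2,q3,q4}  [new]
{q0,q1,q3,q4} --b--> {q0,q1,q2,q3,q4}  [seen]
{q3,q4} --a--> {q0,q2,q3}  [new]
{q3,q4} --b--> {q0,q1,q2,q3,q4}  [seen]
{q1,q4} --a--> {q0,q2,q3,q4}  [new]
{q1,q4} --b--> {q1,q2,q4}  [new]
{q0,q1,q2,q3,q4} --a--> {q0,q1,q2,q3,q4}  [seen]
{q0,q1,q2,q3,q4} --b--> {q0,q1,q2,q3,q4}  [seen]
{q0,q2,q3} --a--> {q0,q1,q2,q3}  [new]
{q0,q2,q3} --b--> {q0,q1,q3,q4}  [seen]
{q0,q2,q3,q4} --a--> {q0,q1,q2,q3}  [seen]
{q0,q2,q3,q4} --b--> {q0,q1,q2,q3,q4}  [seen]
{q1,q2,q4} --a--> {q0,q2,q3,q4}  [seen]
{q1,q2,q4} --b--> {q1,q2,q4}  [seen]
{q0,q1,q2,q3} --a--> {q0,q1,q2,q3,q4}  [seen]
{q0,q1,q2,q3} --b--> {q0,q1,q3,q4}  [seen]
Reachable DFA states: {q0}, {q1}, {q0,q1,q3,q4}, {q3,q4}, {q1,q4}, {q0,q1,q2,q3,q4}, {q0,q2,q3}, {q0,q2,q3,q4}, {q1,q2,q4}, {q0,q1,q2,q3}.
{q2} is not among them.

no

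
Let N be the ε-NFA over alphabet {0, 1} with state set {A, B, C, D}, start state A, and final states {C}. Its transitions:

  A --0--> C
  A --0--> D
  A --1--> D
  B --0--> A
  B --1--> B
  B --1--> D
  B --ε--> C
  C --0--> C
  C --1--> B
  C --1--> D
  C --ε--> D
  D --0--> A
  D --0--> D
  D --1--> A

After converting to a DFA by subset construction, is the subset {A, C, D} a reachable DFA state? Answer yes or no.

Start state of the DFA: {A} (ε-closure of the NFA start).
{A} --0--> {C, D}  [new]
{A} --1--> {D}  [new]
{C, D} --0--> {A, C, D}  [new]
{C, D} --1--> {A, B, C, D}  [new]
{D} --0--> {A, D}  [new]
{D} --1--> {A}  [seen]
{A, C, D} --0--> {A, C, D}  [seen]
{A, C, D} --1--> {A, B, C, D}  [seen]
{A, B, C, D} --0--> {A, C, D}  [seen]
{A, B, C, D} --1--> {A, B, C, D}  [seen]
{A, D} --0--> {A, C, D}  [seen]
{A, D} --1--> {A, D}  [seen]
Reachable DFA states: {A}, {C, D}, {D}, {A, C, D}, {A, B, C, D}, {A, D}.
{A, C, D} is among them.

yes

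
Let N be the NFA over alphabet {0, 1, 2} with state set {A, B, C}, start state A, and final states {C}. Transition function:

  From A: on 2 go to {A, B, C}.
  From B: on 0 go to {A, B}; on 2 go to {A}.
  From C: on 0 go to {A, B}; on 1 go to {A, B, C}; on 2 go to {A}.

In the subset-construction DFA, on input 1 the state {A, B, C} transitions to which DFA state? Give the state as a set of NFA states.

δ(A,1) = ∅; δ(B,1) = ∅; δ(C,1) = {A, B, C}.
Union: {A, B, C}.

{A, B, C}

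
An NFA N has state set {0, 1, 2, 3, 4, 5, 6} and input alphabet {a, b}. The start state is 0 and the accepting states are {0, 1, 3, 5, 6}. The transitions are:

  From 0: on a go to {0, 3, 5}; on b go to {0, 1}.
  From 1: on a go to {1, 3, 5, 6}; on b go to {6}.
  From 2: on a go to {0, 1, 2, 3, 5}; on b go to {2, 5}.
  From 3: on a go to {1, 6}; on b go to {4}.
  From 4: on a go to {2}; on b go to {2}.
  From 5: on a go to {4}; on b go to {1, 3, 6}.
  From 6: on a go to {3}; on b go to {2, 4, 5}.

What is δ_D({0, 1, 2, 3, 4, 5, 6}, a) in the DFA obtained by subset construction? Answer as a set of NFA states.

{0, 1, 2, 3, 4, 5, 6}

δ(0,a) = {0, 3, 5}; δ(1,a) = {1, 3, 5, 6}; δ(2,a) = {0, 1, 2, 3, 5}; δ(3,a) = {1, 6}; δ(4,a) = {2}; δ(5,a) = {4}; δ(6,a) = {3}.
Union: {0, 1, 2, 3, 4, 5, 6}.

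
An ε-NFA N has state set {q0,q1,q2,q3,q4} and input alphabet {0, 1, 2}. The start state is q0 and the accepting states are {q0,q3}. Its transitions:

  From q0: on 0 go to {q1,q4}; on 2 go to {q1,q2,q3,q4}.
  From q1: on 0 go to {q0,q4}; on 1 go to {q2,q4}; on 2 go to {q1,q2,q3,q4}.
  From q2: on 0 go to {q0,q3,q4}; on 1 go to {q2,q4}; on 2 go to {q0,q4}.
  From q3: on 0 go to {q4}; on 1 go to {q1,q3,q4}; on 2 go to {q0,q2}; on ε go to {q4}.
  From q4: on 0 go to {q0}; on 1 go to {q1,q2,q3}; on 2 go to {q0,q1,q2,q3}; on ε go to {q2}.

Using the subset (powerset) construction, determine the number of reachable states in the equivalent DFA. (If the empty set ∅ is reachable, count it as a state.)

6

Start state of the DFA: {q0} (ε-closure of the NFA start).
{q0} --0--> {q1,q2,q4}  [new]
{q0} --1--> ∅  [new]
{q0} --2--> {q1,q2,q3,q4}  [new]
{q1,q2,q4} --0--> {q0,q2,q3,q4}  [new]
{q1,q2,q4} --1--> {q1,q2,q3,q4}  [seen]
{q1,q2,q4} --2--> {q0,q1,q2,q3,q4}  [new]
∅ --0--> ∅  [seen]
∅ --1--> ∅  [seen]
∅ --2--> ∅  [seen]
{q1,q2,q3,q4} --0--> {q0,q2,q3,q4}  [seen]
{q1,q2,q3,q4} --1--> {q1,q2,q3,q4}  [seen]
{q1,q2,q3,q4} --2--> {q0,q1,q2,q3,q4}  [seen]
{q0,q2,q3,q4} --0--> {q0,q1,q2,q3,q4}  [seen]
{q0,q2,q3,q4} --1--> {q1,q2,q3,q4}  [seen]
{q0,q2,q3,q4} --2--> {q0,q1,q2,q3,q4}  [seen]
{q0,q1,q2,q3,q4} --0--> {q0,q1,q2,q3,q4}  [seen]
{q0,q1,q2,q3,q4} --1--> {q1,q2,q3,q4}  [seen]
{q0,q1,q2,q3,q4} --2--> {q0,q1,q2,q3,q4}  [seen]
Reachable DFA states: {q0}, {q1,q2,q4}, ∅, {q1,q2,q3,q4}, {q0,q2,q3,q4}, {q0,q1,q2,q3,q4}.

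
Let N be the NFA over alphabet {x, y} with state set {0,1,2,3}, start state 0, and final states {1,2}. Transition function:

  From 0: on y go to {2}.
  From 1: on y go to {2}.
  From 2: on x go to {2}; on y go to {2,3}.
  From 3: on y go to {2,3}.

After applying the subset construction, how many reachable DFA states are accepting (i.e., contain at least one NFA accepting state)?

2

Start state of the DFA: {0}.
{0} --x--> ∅  [new]
{0} --y--> {2}  [new]
∅ --x--> ∅  [seen]
∅ --y--> ∅  [seen]
{2} --x--> {2}  [seen]
{2} --y--> {2,3}  [new]
{2,3} --x--> {2}  [seen]
{2,3} --y--> {2,3}  [seen]
Reachable DFA states: {0}, ∅, {2}, {2,3}.
Accepting DFA states (contain an NFA accepting state): {2}, {2,3}.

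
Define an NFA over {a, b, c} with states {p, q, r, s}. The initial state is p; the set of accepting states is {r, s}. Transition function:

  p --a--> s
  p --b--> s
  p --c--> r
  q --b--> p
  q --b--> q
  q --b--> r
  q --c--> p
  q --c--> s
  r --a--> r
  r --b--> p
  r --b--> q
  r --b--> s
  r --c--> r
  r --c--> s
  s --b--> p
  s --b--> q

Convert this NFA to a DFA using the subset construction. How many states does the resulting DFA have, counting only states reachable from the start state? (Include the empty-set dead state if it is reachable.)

Start state of the DFA: {p}.
{p} --a--> {s}  [new]
{p} --b--> {s}  [seen]
{p} --c--> {r}  [new]
{s} --a--> ∅  [new]
{s} --b--> {p, q}  [new]
{s} --c--> ∅  [seen]
{r} --a--> {r}  [seen]
{r} --b--> {p, q, s}  [new]
{r} --c--> {r, s}  [new]
∅ --a--> ∅  [seen]
∅ --b--> ∅  [seen]
∅ --c--> ∅  [seen]
{p, q} --a--> {s}  [seen]
{p, q} --b--> {p, q, r, s}  [new]
{p, q} --c--> {p, r, s}  [new]
{p, q, s} --a--> {s}  [seen]
{p, q, s} --b--> {p, q, r, s}  [seen]
{p, q, s} --c--> {p, r, s}  [seen]
{r, s} --a--> {r}  [seen]
{r, s} --b--> {p, q, s}  [seen]
{r, s} --c--> {r, s}  [seen]
{p, q, r, s} --a--> {r, s}  [seen]
{p, q, r, s} --b--> {p, q, r, s}  [seen]
{p, q, r, s} --c--> {p, r, s}  [seen]
{p, r, s} --a--> {r, s}  [seen]
{p, r, s} --b--> {p, q, s}  [seen]
{p, r, s} --c--> {r, s}  [seen]
Reachable DFA states: {p}, {s}, {r}, ∅, {p, q}, {p, q, s}, {r, s}, {p, q, r, s}, {p, r, s}.

9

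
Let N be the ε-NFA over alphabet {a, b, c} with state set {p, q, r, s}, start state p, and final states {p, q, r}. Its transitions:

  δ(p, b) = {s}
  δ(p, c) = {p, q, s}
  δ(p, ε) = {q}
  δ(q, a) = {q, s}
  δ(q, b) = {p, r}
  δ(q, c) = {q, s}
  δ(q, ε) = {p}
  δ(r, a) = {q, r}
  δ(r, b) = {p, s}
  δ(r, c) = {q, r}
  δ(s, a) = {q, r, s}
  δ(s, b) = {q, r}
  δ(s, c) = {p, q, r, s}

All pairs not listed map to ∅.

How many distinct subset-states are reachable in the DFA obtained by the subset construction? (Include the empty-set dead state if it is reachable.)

Start state of the DFA: {p, q} (ε-closure of the NFA start).
{p, q} --a--> {p, q, s}  [new]
{p, q} --b--> {p, q, r, s}  [new]
{p, q} --c--> {p, q, s}  [seen]
{p, q, s} --a--> {p, q, r, s}  [seen]
{p, q, s} --b--> {p, q, r, s}  [seen]
{p, q, s} --c--> {p, q, r, s}  [seen]
{p, q, r, s} --a--> {p, q, r, s}  [seen]
{p, q, r, s} --b--> {p, q, r, s}  [seen]
{p, q, r, s} --c--> {p, q, r, s}  [seen]
Reachable DFA states: {p, q}, {p, q, s}, {p, q, r, s}.

3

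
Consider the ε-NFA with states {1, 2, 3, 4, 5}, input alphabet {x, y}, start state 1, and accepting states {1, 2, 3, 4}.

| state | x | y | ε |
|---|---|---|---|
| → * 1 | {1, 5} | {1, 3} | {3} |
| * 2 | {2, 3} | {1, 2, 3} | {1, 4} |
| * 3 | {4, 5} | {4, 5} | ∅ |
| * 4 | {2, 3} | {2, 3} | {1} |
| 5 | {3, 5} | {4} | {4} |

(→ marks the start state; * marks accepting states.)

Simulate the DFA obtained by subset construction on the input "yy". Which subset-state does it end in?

{1, 2, 3, 4, 5}

Start: {1, 3}.
δ(1,y) = {1, 3}; δ(3,y) = {4, 5}.
Union: {1, 3, 4, 5}.
After y: {1, 3, 4, 5}.
δ(1,y) = {1, 3}; δ(3,y) = {4, 5}; δ(4,y) = {2, 3}; δ(5,y) = {4}.
Union: {1, 2, 3, 4, 5}.
After y: {1, 2, 3, 4, 5}.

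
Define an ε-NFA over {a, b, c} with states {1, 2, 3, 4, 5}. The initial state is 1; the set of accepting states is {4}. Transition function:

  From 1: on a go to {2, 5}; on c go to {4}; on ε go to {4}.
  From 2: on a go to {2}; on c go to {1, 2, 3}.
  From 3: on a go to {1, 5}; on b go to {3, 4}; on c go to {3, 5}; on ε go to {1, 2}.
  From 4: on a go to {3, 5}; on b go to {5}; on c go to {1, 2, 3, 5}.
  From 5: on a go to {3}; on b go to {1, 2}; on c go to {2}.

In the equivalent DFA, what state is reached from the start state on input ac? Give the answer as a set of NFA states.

Start: {1, 4}.
δ(1,a) = {2, 5}; δ(4,a) = {3, 5}.
Union: {2, 3, 5}.
ε-closure gives {1, 2, 3, 4, 5}.
After a: {1, 2, 3, 4, 5}.
δ(1,c) = {4}; δ(2,c) = {1, 2, 3}; δ(3,c) = {3, 5}; δ(4,c) = {1, 2, 3, 5}; δ(5,c) = {2}.
Union: {1, 2, 3, 4, 5}.
After c: {1, 2, 3, 4, 5}.

{1, 2, 3, 4, 5}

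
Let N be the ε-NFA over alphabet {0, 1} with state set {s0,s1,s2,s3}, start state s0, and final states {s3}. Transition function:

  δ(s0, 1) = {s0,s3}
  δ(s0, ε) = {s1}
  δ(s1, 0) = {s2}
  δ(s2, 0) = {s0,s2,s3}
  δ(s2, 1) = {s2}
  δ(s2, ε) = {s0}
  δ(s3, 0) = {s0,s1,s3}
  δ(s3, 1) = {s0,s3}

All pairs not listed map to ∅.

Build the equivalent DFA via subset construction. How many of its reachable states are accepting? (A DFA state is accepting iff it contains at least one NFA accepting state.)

2

Start state of the DFA: {s0,s1} (ε-closure of the NFA start).
{s0,s1} --0--> {s0,s1,s2}  [new]
{s0,s1} --1--> {s0,s1,s3}  [new]
{s0,s1,s2} --0--> {s0,s1,s2,s3}  [new]
{s0,s1,s2} --1--> {s0,s1,s2,s3}  [seen]
{s0,s1,s3} --0--> {s0,s1,s2,s3}  [seen]
{s0,s1,s3} --1--> {s0,s1,s3}  [seen]
{s0,s1,s2,s3} --0--> {s0,s1,s2,s3}  [seen]
{s0,s1,s2,s3} --1--> {s0,s1,s2,s3}  [seen]
Reachable DFA states: {s0,s1}, {s0,s1,s2}, {s0,s1,s3}, {s0,s1,s2,s3}.
Accepting DFA states (contain an NFA accepting state): {s0,s1,s3}, {s0,s1,s2,s3}.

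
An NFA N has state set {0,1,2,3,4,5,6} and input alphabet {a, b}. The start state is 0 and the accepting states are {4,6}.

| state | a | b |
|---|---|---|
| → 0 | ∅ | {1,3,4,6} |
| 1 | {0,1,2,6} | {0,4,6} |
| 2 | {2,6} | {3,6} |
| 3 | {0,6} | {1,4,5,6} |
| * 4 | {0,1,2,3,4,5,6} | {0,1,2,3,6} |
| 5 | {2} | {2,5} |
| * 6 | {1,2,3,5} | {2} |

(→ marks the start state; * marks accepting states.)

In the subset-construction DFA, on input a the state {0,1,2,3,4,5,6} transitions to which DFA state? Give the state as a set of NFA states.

{0,1,2,3,4,5,6}

δ(0,a) = ∅; δ(1,a) = {0,1,2,6}; δ(2,a) = {2,6}; δ(3,a) = {0,6}; δ(4,a) = {0,1,2,3,4,5,6}; δ(5,a) = {2}; δ(6,a) = {1,2,3,5}.
Union: {0,1,2,3,4,5,6}.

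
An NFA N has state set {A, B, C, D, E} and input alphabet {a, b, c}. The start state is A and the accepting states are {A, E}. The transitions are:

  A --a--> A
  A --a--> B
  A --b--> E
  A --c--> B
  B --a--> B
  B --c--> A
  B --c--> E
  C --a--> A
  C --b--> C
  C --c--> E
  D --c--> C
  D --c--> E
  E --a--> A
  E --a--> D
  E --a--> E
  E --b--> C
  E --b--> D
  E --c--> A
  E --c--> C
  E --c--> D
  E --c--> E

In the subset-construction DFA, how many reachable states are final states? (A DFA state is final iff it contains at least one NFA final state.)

Start state of the DFA: {A}.
{A} --a--> {A, B}  [new]
{A} --b--> {E}  [new]
{A} --c--> {B}  [new]
{A, B} --a--> {A, B}  [seen]
{A, B} --b--> {E}  [seen]
{A, B} --c--> {A, B, E}  [new]
{E} --a--> {A, D, E}  [new]
{E} --b--> {C, D}  [new]
{E} --c--> {A, C, D, E}  [new]
{B} --a--> {B}  [seen]
{B} --b--> ∅  [new]
{B} --c--> {A, E}  [new]
{A, B, E} --a--> {A, B, D, E}  [new]
{A, B, E} --b--> {C, D, E}  [new]
{A, B, E} --c--> {A, B, C, D, E}  [new]
{A, D, E} --a--> {A, B, D, E}  [seen]
{A, D, E} --b--> {C, D, E}  [seen]
{A, D, E} --c--> {A, B, C, D, E}  [seen]
{C, D} --a--> {A}  [seen]
{C, D} --b--> {C}  [new]
{C, D} --c--> {C, E}  [new]
{A, C, D, E} --a--> {A, B, D, E}  [seen]
{A, C, D, E} --b--> {C, D, E}  [seen]
{A, C, D, E} --c--> {A, B, C, D, E}  [seen]
∅ --a--> ∅  [seen]
∅ --b--> ∅  [seen]
∅ --c--> ∅  [seen]
{A, E} --a--> {A, B, D, E}  [seen]
{A, E} --b--> {C, D, E}  [seen]
{A, E} --c--> {A, B, C, D, E}  [seen]
{A, B, D, E} --a--> {A, B, D, E}  [seen]
{A, B, D, E} --b--> {C, D, E}  [seen]
{A, B, D, E} --c--> {A, B, C, D, E}  [seen]
{C, D, E} --a--> {A, D, E}  [seen]
{C, D, E} --b--> {C, D}  [seen]
{C, D, E} --c--> {A, C, D, E}  [seen]
{A, B, C, D, E} --a--> {A, B, D, E}  [seen]
{A, B, C, D, E} --b--> {C, D, E}  [seen]
{A, B, C, D, E} --c--> {A, B, C, D, E}  [seen]
{C} --a--> {A}  [seen]
{C} --b--> {C}  [seen]
{C} --c--> {E}  [seen]
{C, E} --a--> {A, D, E}  [seen]
{C, E} --b--> {C, D}  [seen]
{C, E} --c--> {A, C, D, E}  [seen]
Reachable DFA states: {A}, {A, B}, {E}, {B}, {A, B, E}, {A, D, E}, {C, D}, {A, C, D, E}, ∅, {A, E}, {A, B, D, E}, {C, D, E}, {A, B, C, D, E}, {C}, {C, E}.
Accepting DFA states (contain an NFA accepting state): {A}, {A, B}, {E}, {A, B, E}, {A, D, E}, {A, C, D, E}, {A, E}, {A, B, D, E}, {C, D, E}, {A, B, C, D, E}, {C, E}.

11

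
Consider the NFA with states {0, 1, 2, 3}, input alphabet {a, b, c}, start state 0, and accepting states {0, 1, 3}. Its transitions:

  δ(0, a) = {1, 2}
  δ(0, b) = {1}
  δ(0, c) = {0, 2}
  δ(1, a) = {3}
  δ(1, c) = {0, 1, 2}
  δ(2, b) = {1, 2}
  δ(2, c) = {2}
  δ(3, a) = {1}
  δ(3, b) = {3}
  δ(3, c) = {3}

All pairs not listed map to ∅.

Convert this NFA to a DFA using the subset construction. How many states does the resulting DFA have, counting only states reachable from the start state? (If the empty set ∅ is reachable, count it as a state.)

Start state of the DFA: {0}.
{0} --a--> {1, 2}  [new]
{0} --b--> {1}  [new]
{0} --c--> {0, 2}  [new]
{1, 2} --a--> {3}  [new]
{1, 2} --b--> {1, 2}  [seen]
{1, 2} --c--> {0, 1, 2}  [new]
{1} --a--> {3}  [seen]
{1} --b--> ∅  [new]
{1} --c--> {0, 1, 2}  [seen]
{0, 2} --a--> {1, 2}  [seen]
{0, 2} --b--> {1, 2}  [seen]
{0, 2} --c--> {0, 2}  [seen]
{3} --a--> {1}  [seen]
{3} --b--> {3}  [seen]
{3} --c--> {3}  [seen]
{0, 1, 2} --a--> {1, 2, 3}  [new]
{0, 1, 2} --b--> {1, 2}  [seen]
{0, 1, 2} --c--> {0, 1, 2}  [seen]
∅ --a--> ∅  [seen]
∅ --b--> ∅  [seen]
∅ --c--> ∅  [seen]
{1, 2, 3} --a--> {1, 3}  [new]
{1, 2, 3} --b--> {1, 2, 3}  [seen]
{1, 2, 3} --c--> {0, 1, 2, 3}  [new]
{1, 3} --a--> {1, 3}  [seen]
{1, 3} --b--> {3}  [seen]
{1, 3} --c--> {0, 1, 2, 3}  [seen]
{0, 1, 2, 3} --a--> {1, 2, 3}  [seen]
{0, 1, 2, 3} --b--> {1, 2, 3}  [seen]
{0, 1, 2, 3} --c--> {0, 1, 2, 3}  [seen]
Reachable DFA states: {0}, {1, 2}, {1}, {0, 2}, {3}, {0, 1, 2}, ∅, {1, 2, 3}, {1, 3}, {0, 1, 2, 3}.

10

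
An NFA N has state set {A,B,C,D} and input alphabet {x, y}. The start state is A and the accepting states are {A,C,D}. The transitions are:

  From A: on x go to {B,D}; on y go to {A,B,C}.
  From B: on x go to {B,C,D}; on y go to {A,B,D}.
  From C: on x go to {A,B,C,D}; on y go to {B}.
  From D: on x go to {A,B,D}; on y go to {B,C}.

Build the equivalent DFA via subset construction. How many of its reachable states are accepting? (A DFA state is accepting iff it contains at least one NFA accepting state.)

4

Start state of the DFA: {A}.
{A} --x--> {B,D}  [new]
{A} --y--> {A,B,C}  [new]
{B,D} --x--> {A,B,C,D}  [new]
{B,D} --y--> {A,B,C,D}  [seen]
{A,B,C} --x--> {A,B,C,D}  [seen]
{A,B,C} --y--> {A,B,C,D}  [seen]
{A,B,C,D} --x--> {A,B,C,D}  [seen]
{A,B,C,D} --y--> {A,B,C,D}  [seen]
Reachable DFA states: {A}, {B,D}, {A,B,C}, {A,B,C,D}.
Accepting DFA states (contain an NFA accepting state): {A}, {B,D}, {A,B,C}, {A,B,C,D}.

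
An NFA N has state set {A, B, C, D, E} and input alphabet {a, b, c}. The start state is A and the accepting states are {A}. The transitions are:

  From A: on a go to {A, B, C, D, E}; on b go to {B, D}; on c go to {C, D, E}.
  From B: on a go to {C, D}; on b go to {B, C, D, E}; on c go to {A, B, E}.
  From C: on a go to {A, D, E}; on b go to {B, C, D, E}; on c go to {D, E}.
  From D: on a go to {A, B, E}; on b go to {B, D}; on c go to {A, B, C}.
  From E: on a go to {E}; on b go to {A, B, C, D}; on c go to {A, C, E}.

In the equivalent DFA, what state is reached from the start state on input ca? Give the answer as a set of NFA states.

{A, B, D, E}

Start: {A}.
δ(A,c) = {C, D, E}.
Union: {C, D, E}.
After c: {C, D, E}.
δ(C,a) = {A, D, E}; δ(D,a) = {A, B, E}; δ(E,a) = {E}.
Union: {A, B, D, E}.
After a: {A, B, D, E}.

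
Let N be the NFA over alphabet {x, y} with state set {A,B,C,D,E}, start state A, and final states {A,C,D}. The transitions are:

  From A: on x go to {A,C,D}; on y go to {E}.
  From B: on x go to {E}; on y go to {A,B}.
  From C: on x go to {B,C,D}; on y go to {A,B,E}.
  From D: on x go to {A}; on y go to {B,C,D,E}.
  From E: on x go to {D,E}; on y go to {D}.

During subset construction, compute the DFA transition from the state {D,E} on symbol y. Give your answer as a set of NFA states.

{B,C,D,E}

δ(D,y) = {B,C,D,E}; δ(E,y) = {D}.
Union: {B,C,D,E}.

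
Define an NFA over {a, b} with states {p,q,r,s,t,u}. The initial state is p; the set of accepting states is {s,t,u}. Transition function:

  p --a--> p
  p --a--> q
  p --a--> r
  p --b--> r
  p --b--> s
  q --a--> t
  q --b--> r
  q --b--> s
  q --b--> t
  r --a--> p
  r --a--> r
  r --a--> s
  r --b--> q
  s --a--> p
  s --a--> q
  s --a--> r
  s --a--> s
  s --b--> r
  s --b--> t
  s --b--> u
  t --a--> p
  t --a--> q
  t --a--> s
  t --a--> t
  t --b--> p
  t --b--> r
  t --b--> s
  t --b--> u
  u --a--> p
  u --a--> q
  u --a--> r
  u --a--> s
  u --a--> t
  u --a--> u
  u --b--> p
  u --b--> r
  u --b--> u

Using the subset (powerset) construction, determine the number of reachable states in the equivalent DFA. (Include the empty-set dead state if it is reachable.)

Start state of the DFA: {p}.
{p} --a--> {p,q,r}  [new]
{p} --b--> {r,s}  [new]
{p,q,r} --a--> {p,q,r,s,t}  [new]
{p,q,r} --b--> {q,r,s,t}  [new]
{r,s} --a--> {p,q,r,s}  [new]
{r,s} --b--> {q,r,t,u}  [new]
{p,q,r,s,t} --a--> {p,q,r,s,t}  [seen]
{p,q,r,s,t} --b--> {p,q,r,s,t,u}  [new]
{q,r,s,t} --a--> {p,q,r,s,t}  [seen]
{q,r,s,t} --b--> {p,q,r,s,t,u}  [seen]
{p,q,r,s} --a--> {p,q,r,s,t}  [seen]
{p,q,r,s} --b--> {q,r,s,t,u}  [new]
{q,r,t,u} --a--> {p,q,r,s,t,u}  [seen]
{q,r,t,u} --b--> {p,q,r,s,t,u}  [seen]
{p,q,r,s,t,u} --a--> {p,q,r,s,t,u}  [seen]
{p,q,r,s,t,u} --b--> {p,q,r,s,t,u}  [seen]
{q,r,s,t,u} --a--> {p,q,r,s,t,u}  [seen]
{q,r,s,t,u} --b--> {p,q,r,s,t,u}  [seen]
Reachable DFA states: {p}, {p,q,r}, {r,s}, {p,q,r,s,t}, {q,r,s,t}, {p,q,r,s}, {q,r,t,u}, {p,q,r,s,t,u}, {q,r,s,t,u}.

9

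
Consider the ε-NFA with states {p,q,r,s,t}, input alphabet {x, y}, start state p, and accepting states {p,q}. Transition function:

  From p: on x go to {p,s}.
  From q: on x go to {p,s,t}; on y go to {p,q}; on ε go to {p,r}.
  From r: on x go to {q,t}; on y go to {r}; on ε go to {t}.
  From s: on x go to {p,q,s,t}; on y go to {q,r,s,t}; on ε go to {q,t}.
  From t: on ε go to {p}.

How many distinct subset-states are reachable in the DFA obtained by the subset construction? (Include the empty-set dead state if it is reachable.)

Start state of the DFA: {p} (ε-closure of the NFA start).
{p} --x--> {p,q,r,s,t}  [new]
{p} --y--> ∅  [new]
{p,q,r,s,t} --x--> {p,q,r,s,t}  [seen]
{p,q,r,s,t} --y--> {p,q,r,s,t}  [seen]
∅ --x--> ∅  [seen]
∅ --y--> ∅  [seen]
Reachable DFA states: {p}, {p,q,r,s,t}, ∅.

3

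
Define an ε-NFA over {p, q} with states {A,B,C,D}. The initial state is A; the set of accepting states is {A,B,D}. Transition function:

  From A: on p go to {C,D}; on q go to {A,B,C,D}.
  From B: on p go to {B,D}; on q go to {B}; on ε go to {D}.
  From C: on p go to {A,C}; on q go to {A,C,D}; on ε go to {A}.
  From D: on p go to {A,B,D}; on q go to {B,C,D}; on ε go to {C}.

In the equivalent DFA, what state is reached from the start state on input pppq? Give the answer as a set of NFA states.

{A,B,C,D}

Start: {A}.
δ(A,p) = {C,D}.
Union: {C,D}.
ε-closure gives {A,C,D}.
After p: {A,C,D}.
δ(A,p) = {C,D}; δ(C,p) = {A,C}; δ(D,p) = {A,B,D}.
Union: {A,B,C,D}.
After p: {A,B,C,D}.
δ(A,p) = {C,D}; δ(B,p) = {B,D}; δ(C,p) = {A,C}; δ(D,p) = {A,B,D}.
Union: {A,B,C,D}.
After p: {A,B,C,D}.
δ(A,q) = {A,B,C,D}; δ(B,q) = {B}; δ(C,q) = {A,C,D}; δ(D,q) = {B,C,D}.
Union: {A,B,C,D}.
After q: {A,B,C,D}.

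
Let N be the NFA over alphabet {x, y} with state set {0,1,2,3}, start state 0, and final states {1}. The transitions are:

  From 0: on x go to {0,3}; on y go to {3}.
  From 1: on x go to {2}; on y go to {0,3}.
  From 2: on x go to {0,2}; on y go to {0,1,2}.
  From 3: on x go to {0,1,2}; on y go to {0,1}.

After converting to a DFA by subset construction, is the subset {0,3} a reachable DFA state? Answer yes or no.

Start state of the DFA: {0}.
{0} --x--> {0,3}  [new]
{0} --y--> {3}  [new]
{0,3} --x--> {0,1,2,3}  [new]
{0,3} --y--> {0,1,3}  [new]
{3} --x--> {0,1,2}  [new]
{3} --y--> {0,1}  [new]
{0,1,2,3} --x--> {0,1,2,3}  [seen]
{0,1,2,3} --y--> {0,1,2,3}  [seen]
{0,1,3} --x--> {0,1,2,3}  [seen]
{0,1,3} --y--> {0,1,3}  [seen]
{0,1,2} --x--> {0,2,3}  [new]
{0,1,2} --y--> {0,1,2,3}  [seen]
{0,1} --x--> {0,2,3}  [seen]
{0,1} --y--> {0,3}  [seen]
{0,2,3} --x--> {0,1,2,3}  [seen]
{0,2,3} --y--> {0,1,2,3}  [seen]
Reachable DFA states: {0}, {0,3}, {3}, {0,1,2,3}, {0,1,3}, {0,1,2}, {0,1}, {0,2,3}.
{0,3} is among them.

yes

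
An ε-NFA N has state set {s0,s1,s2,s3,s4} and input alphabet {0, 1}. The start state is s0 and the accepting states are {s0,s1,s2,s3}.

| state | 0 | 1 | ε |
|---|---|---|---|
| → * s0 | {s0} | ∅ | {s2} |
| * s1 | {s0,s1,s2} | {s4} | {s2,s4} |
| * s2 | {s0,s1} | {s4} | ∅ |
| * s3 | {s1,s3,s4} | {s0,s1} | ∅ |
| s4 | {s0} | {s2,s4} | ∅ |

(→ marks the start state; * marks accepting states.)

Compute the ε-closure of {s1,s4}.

{s1,s2,s4}

Begin with {s1,s4}.
s1 →ε {s2,s4}; add s2.
ε-closure = {s1,s2,s4}.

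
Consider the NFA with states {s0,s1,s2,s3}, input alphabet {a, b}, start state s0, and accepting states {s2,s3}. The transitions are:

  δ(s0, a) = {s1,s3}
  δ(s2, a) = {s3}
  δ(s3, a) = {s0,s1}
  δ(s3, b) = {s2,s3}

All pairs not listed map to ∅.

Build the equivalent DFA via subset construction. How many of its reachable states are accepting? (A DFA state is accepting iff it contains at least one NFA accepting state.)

Start state of the DFA: {s0}.
{s0} --a--> {s1,s3}  [new]
{s0} --b--> ∅  [new]
{s1,s3} --a--> {s0,s1}  [new]
{s1,s3} --b--> {s2,s3}  [new]
∅ --a--> ∅  [seen]
∅ --b--> ∅  [seen]
{s0,s1} --a--> {s1,s3}  [seen]
{s0,s1} --b--> ∅  [seen]
{s2,s3} --a--> {s0,s1,s3}  [new]
{s2,s3} --b--> {s2,s3}  [seen]
{s0,s1,s3} --a--> {s0,s1,s3}  [seen]
{s0,s1,s3} --b--> {s2,s3}  [seen]
Reachable DFA states: {s0}, {s1,s3}, ∅, {s0,s1}, {s2,s3}, {s0,s1,s3}.
Accepting DFA states (contain an NFA accepting state): {s1,s3}, {s2,s3}, {s0,s1,s3}.

3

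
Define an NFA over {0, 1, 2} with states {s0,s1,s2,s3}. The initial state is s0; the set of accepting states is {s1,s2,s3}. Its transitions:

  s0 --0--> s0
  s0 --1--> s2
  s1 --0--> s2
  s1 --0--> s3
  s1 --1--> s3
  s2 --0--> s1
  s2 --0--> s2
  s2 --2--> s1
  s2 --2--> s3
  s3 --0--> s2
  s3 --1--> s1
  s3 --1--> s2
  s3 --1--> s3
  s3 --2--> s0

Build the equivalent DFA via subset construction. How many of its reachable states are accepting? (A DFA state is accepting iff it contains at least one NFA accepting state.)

Start state of the DFA: {s0}.
{s0} --0--> {s0}  [seen]
{s0} --1--> {s2}  [new]
{s0} --2--> ∅  [new]
{s2} --0--> {s1,s2}  [new]
{s2} --1--> ∅  [seen]
{s2} --2--> {s1,s3}  [new]
∅ --0--> ∅  [seen]
∅ --1--> ∅  [seen]
∅ --2--> ∅  [seen]
{s1,s2} --0--> {s1,s2,s3}  [new]
{s1,s2} --1--> {s3}  [new]
{s1,s2} --2--> {s1,s3}  [seen]
{s1,s3} --0--> {s2,s3}  [new]
{s1,s3} --1--> {s1,s2,s3}  [seen]
{s1,s3} --2--> {s0}  [seen]
{s1,s2,s3} --0--> {s1,s2,s3}  [seen]
{s1,s2,s3} --1--> {s1,s2,s3}  [seen]
{s1,s2,s3} --2--> {s0,s1,s3}  [new]
{s3} --0--> {s2}  [seen]
{s3} --1--> {s1,s2,s3}  [seen]
{s3} --2--> {s0}  [seen]
{s2,s3} --0--> {s1,s2}  [seen]
{s2,s3} --1--> {s1,s2,s3}  [seen]
{s2,s3} --2--> {s0,s1,s3}  [seen]
{s0,s1,s3} --0--> {s0,s2,s3}  [new]
{s0,s1,s3} --1--> {s1,s2,s3}  [seen]
{s0,s1,s3} --2--> {s0}  [seen]
{s0,s2,s3} --0--> {s0,s1,s2}  [new]
{s0,s2,s3} --1--> {s1,s2,s3}  [seen]
{s0,s2,s3} --2--> {s0,s1,s3}  [seen]
{s0,s1,s2} --0--> {s0,s1,s2,s3}  [new]
{s0,s1,s2} --1--> {s2,s3}  [seen]
{s0,s1,s2} --2--> {s1,s3}  [seen]
{s0,s1,s2,s3} --0--> {s0,s1,s2,s3}  [seen]
{s0,s1,s2,s3} --1--> {s1,s2,s3}  [seen]
{s0,s1,s2,s3} --2--> {s0,s1,s3}  [seen]
Reachable DFA states: {s0}, {s2}, ∅, {s1,s2}, {s1,s3}, {s1,s2,s3}, {s3}, {s2,s3}, {s0,s1,s3}, {s0,s2,s3}, {s0,s1,s2}, {s0,s1,s2,s3}.
Accepting DFA states (contain an NFA accepting state): {s2}, {s1,s2}, {s1,s3}, {s1,s2,s3}, {s3}, {s2,s3}, {s0,s1,s3}, {s0,s2,s3}, {s0,s1,s2}, {s0,s1,s2,s3}.

10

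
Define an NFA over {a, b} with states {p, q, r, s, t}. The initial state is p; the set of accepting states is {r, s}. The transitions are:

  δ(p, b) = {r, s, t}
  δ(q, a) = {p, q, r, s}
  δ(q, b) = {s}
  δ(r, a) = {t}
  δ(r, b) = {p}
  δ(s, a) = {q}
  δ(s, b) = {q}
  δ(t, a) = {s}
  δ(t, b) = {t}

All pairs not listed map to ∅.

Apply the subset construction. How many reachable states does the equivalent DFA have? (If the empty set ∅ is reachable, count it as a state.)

7

Start state of the DFA: {p}.
{p} --a--> ∅  [new]
{p} --b--> {r, s, t}  [new]
∅ --a--> ∅  [seen]
∅ --b--> ∅  [seen]
{r, s, t} --a--> {q, s, t}  [new]
{r, s, t} --b--> {p, q, t}  [new]
{q, s, t} --a--> {p, q, r, s}  [new]
{q, s, t} --b--> {q, s, t}  [seen]
{p, q, t} --a--> {p, q, r, s}  [seen]
{p, q, t} --b--> {r, s, t}  [seen]
{p, q, r, s} --a--> {p, q, r, s, t}  [new]
{p, q, r, s} --b--> {p, q, r, s, t}  [seen]
{p, q, r, s, t} --a--> {p, q, r, s, t}  [seen]
{p, q, r, s, t} --b--> {p, q, r, s, t}  [seen]
Reachable DFA states: {p}, ∅, {r, s, t}, {q, s, t}, {p, q, t}, {p, q, r, s}, {p, q, r, s, t}.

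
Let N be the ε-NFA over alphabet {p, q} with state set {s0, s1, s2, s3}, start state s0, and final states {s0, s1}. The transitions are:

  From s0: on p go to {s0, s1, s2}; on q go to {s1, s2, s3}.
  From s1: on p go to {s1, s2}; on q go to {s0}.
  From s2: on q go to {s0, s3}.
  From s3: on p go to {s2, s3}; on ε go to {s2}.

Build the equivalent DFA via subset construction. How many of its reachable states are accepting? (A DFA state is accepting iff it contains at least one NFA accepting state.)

Start state of the DFA: {s0} (ε-closure of the NFA start).
{s0} --p--> {s0, s1, s2}  [new]
{s0} --q--> {s1, s2, s3}  [new]
{s0, s1, s2} --p--> {s0, s1, s2}  [seen]
{s0, s1, s2} --q--> {s0, s1, s2, s3}  [new]
{s1, s2, s3} --p--> {s1, s2, s3}  [seen]
{s1, s2, s3} --q--> {s0, s2, s3}  [new]
{s0, s1, s2, s3} --p--> {s0, s1, s2, s3}  [seen]
{s0, s1, s2, s3} --q--> {s0, s1, s2, s3}  [seen]
{s0, s2, s3} --p--> {s0, s1, s2, s3}  [seen]
{s0, s2, s3} --q--> {s0, s1, s2, s3}  [seen]
Reachable DFA states: {s0}, {s0, s1, s2}, {s1, s2, s3}, {s0, s1, s2, s3}, {s0, s2, s3}.
Accepting DFA states (contain an NFA accepting state): {s0}, {s0, s1, s2}, {s1, s2, s3}, {s0, s1, s2, s3}, {s0, s2, s3}.

5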